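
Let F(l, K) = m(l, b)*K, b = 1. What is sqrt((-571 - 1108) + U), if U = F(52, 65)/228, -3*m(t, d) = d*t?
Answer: I*sqrt(5471126)/57 ≈ 41.036*I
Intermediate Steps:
m(t, d) = -d*t/3
F(l, K) = -K*l/3 (F(l, K) = (-1/3*1*l)*K = (-l/3)*K = -K*l/3)
U = -845/171 (U = -1/3*65*52/228 = -3380/3*1/228 = -845/171 ≈ -4.9415)
sqrt((-571 - 1108) + U) = sqrt((-571 - 1108) - 845/171) = sqrt(-1679 - 845/171) = sqrt(-287954/171) = I*sqrt(5471126)/57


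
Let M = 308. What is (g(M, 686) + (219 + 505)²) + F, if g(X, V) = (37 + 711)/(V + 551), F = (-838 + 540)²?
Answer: 758257008/1237 ≈ 6.1298e+5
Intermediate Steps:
F = 88804 (F = (-298)² = 88804)
g(X, V) = 748/(551 + V)
(g(M, 686) + (219 + 505)²) + F = (748/(551 + 686) + (219 + 505)²) + 88804 = (748/1237 + 724²) + 88804 = (748*(1/1237) + 524176) + 88804 = (748/1237 + 524176) + 88804 = 648406460/1237 + 88804 = 758257008/1237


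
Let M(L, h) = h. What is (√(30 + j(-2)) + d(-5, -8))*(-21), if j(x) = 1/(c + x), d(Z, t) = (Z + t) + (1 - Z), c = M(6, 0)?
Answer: 147 - 21*√118/2 ≈ 32.941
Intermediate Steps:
c = 0
d(Z, t) = 1 + t
j(x) = 1/x (j(x) = 1/(0 + x) = 1/x)
(√(30 + j(-2)) + d(-5, -8))*(-21) = (√(30 + 1/(-2)) + (1 - 8))*(-21) = (√(30 - ½) - 7)*(-21) = (√(59/2) - 7)*(-21) = (√118/2 - 7)*(-21) = (-7 + √118/2)*(-21) = 147 - 21*√118/2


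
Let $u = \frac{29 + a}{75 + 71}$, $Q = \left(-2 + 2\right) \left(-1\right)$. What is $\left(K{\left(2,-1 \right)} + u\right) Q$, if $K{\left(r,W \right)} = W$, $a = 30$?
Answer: $0$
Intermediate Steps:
$Q = 0$ ($Q = 0 \left(-1\right) = 0$)
$u = \frac{59}{146}$ ($u = \frac{29 + 30}{75 + 71} = \frac{59}{146} \approx 0.40411$)
$\left(K{\left(2,-1 \right)} + u\right) Q = \left(-1 + \frac{59}{146}\right) 0 = \left(- \frac{87}{146}\right) 0 = 0$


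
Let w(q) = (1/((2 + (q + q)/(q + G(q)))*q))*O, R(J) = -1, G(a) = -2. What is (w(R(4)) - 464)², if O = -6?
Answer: 3411409/16 ≈ 2.1321e+5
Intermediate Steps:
w(q) = -6/(q*(2 + 2*q/(-2 + q))) (w(q) = (1/((2 + (q + q)/(q - 2))*q))*(-6) = (1/((2 + (2*q)/(-2 + q))*q))*(-6) = (1/((2 + 2*q/(-2 + q))*q))*(-6) = (1/(q*(2 + 2*q/(-2 + q))))*(-6) = -6/(q*(2 + 2*q/(-2 + q))))
(w(R(4)) - 464)² = ((3/2)*(2 - 1*(-1))/(-1*(-1 - 1)) - 464)² = ((3/2)*(-1)*(2 + 1)/(-2) - 464)² = ((3/2)*(-1)*(-½)*3 - 464)² = (9/4 - 464)² = (-1847/4)² = 3411409/16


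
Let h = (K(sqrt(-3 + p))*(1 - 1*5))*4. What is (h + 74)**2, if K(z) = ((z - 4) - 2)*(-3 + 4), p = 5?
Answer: 29412 - 5440*sqrt(2) ≈ 21719.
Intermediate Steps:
K(z) = -6 + z (K(z) = ((-4 + z) - 2)*1 = (-6 + z)*1 = -6 + z)
h = 96 - 16*sqrt(2) (h = ((-6 + sqrt(-3 + 5))*(1 - 1*5))*4 = ((-6 + sqrt(2))*(1 - 5))*4 = ((-6 + sqrt(2))*(-4))*4 = (24 - 4*sqrt(2))*4 = 96 - 16*sqrt(2) ≈ 73.373)
(h + 74)**2 = ((96 - 16*sqrt(2)) + 74)**2 = (170 - 16*sqrt(2))**2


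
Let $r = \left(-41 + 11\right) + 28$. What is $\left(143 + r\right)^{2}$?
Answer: $19881$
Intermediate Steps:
$r = -2$ ($r = -30 + 28 = -2$)
$\left(143 + r\right)^{2} = \left(143 - 2\right)^{2} = 141^{2} = 19881$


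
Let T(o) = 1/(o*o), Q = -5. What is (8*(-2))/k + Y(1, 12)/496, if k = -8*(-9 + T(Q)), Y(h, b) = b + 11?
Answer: -307/1736 ≈ -0.17684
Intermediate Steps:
T(o) = o**(-2) (T(o) = 1/(o**2) = o**(-2))
Y(h, b) = 11 + b
k = 1792/25 (k = -8*(-9 + (-5)**(-2)) = -8*(-9 + 1/25) = -8*(-224/25) = 1792/25 ≈ 71.680)
(8*(-2))/k + Y(1, 12)/496 = (8*(-2))/(1792/25) + (11 + 12)/496 = -16*25/1792 + 23*(1/496) = -25/112 + 23/496 = -307/1736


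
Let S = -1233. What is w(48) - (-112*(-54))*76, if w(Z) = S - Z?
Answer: -460929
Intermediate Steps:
w(Z) = -1233 - Z
w(48) - (-112*(-54))*76 = (-1233 - 1*48) - (-112*(-54))*76 = (-1233 - 48) - 6048*76 = -1281 - 1*459648 = -1281 - 459648 = -460929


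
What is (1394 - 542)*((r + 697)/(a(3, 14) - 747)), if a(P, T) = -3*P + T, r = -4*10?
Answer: -279882/371 ≈ -754.40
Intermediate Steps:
r = -40
a(P, T) = T - 3*P
(1394 - 542)*((r + 697)/(a(3, 14) - 747)) = (1394 - 542)*((-40 + 697)/((14 - 3*3) - 747)) = 852*(657/((14 - 9) - 747)) = 852*(657/(5 - 747)) = 852*(657/(-742)) = 852*(657*(-1/742)) = 852*(-657/742) = -279882/371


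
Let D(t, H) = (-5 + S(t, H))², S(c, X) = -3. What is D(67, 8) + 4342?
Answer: 4406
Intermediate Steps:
D(t, H) = 64 (D(t, H) = (-5 - 3)² = (-8)² = 64)
D(67, 8) + 4342 = 64 + 4342 = 4406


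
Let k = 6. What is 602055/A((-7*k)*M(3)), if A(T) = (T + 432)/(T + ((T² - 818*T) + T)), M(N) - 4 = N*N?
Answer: -74619900810/19 ≈ -3.9274e+9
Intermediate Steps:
M(N) = 4 + N² (M(N) = 4 + N*N = 4 + N²)
A(T) = (432 + T)/(T² - 816*T) (A(T) = (432 + T)/(T + (T² - 817*T)) = (432 + T)/(T² - 816*T))
602055/A((-7*k)*M(3)) = 602055/(((432 + (-7*6)*(4 + 3²))/((((-7*6)*(4 + 3²)))*(-816 + (-7*6)*(4 + 3²))))) = 602055/(((432 - 42*(4 + 9))/(((-42*(4 + 9)))*(-816 - 42*(4 + 9))))) = 602055/(((432 - 42*13)/(((-42*13))*(-816 - 42*13)))) = 602055/(((432 - 546)/((-546)*(-816 - 546)))) = 602055/((-1/546*(-114)/(-1362))) = 602055/((-1/546*(-1/1362)*(-114))) = 602055/(-19/123942) = 602055*(-123942/19) = -74619900810/19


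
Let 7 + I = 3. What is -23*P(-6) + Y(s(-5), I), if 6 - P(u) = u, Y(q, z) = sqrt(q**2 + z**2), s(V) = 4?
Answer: -276 + 4*sqrt(2) ≈ -270.34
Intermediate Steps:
I = -4 (I = -7 + 3 = -4)
P(u) = 6 - u
-23*P(-6) + Y(s(-5), I) = -23*(6 - 1*(-6)) + sqrt(4**2 + (-4)**2) = -23*(6 + 6) + sqrt(16 + 16) = -23*12 + sqrt(32) = -276 + 4*sqrt(2)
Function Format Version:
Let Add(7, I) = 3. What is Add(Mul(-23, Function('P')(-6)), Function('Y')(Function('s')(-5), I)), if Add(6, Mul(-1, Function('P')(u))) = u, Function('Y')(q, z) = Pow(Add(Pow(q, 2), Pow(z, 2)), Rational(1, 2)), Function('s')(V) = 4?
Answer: Add(-276, Mul(4, Pow(2, Rational(1, 2)))) ≈ -270.34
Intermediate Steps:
I = -4 (I = Add(-7, 3) = -4)
Function('P')(u) = Add(6, Mul(-1, u))
Add(Mul(-23, Function('P')(-6)), Function('Y')(Function('s')(-5), I)) = Add(Mul(-23, Add(6, Mul(-1, -6))), Pow(Add(Pow(4, 2), Pow(-4, 2)), Rational(1, 2))) = Add(Mul(-23, Add(6, 6)), Pow(Add(16, 16), Rational(1, 2))) = Add(Mul(-23, 12), Pow(32, Rational(1, 2))) = Add(-276, Mul(4, Pow(2, Rational(1, 2))))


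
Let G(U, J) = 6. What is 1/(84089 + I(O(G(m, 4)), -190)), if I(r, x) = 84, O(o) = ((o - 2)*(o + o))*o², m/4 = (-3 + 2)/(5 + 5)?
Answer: 1/84173 ≈ 1.1880e-5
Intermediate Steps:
m = -⅖ (m = 4*((-3 + 2)/(5 + 5)) = 4*(-1/10) = 4*(-1*⅒) = 4*(-⅒) = -⅖ ≈ -0.40000)
O(o) = 2*o³*(-2 + o) (O(o) = ((-2 + o)*(2*o))*o² = (2*o*(-2 + o))*o² = 2*o³*(-2 + o))
1/(84089 + I(O(G(m, 4)), -190)) = 1/(84089 + 84) = 1/84173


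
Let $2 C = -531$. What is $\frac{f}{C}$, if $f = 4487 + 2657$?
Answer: $- \frac{14288}{531} \approx -26.908$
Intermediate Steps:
$C = - \frac{531}{2}$ ($C = \frac{1}{2} \left(-531\right) = - \frac{531}{2} \approx -265.5$)
$f = 7144$
$\frac{f}{C} = \frac{7144}{- \frac{531}{2}} = 7144 \left(- \frac{2}{531}\right) = - \frac{14288}{531}$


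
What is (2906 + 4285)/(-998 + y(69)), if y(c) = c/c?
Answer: -7191/997 ≈ -7.2126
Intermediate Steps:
y(c) = 1
(2906 + 4285)/(-998 + y(69)) = (2906 + 4285)/(-998 + 1) = 7191/(-997) = 7191*(-1/997) = -7191/997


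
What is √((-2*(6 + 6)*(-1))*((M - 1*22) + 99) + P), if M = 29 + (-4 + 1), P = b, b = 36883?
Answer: √39355 ≈ 198.38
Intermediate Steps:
P = 36883
M = 26 (M = 29 - 3 = 26)
√((-2*(6 + 6)*(-1))*((M - 1*22) + 99) + P) = √((-2*(6 + 6)*(-1))*((26 - 1*22) + 99) + 36883) = √((-2*12*(-1))*((26 - 22) + 99) + 36883) = √((-24*(-1))*(4 + 99) + 36883) = √(24*103 + 36883) = √(2472 + 36883) = √39355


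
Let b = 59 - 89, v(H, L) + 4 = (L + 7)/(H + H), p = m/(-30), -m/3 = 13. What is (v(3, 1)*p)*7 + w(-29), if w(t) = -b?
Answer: 86/15 ≈ 5.7333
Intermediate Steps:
m = -39 (m = -3*13 = -39)
p = 13/10 (p = -39/(-30) = -39*(-1/30) = 13/10 ≈ 1.3000)
v(H, L) = -4 + (7 + L)/(2*H) (v(H, L) = -4 + (L + 7)/(H + H) = -4 + (7 + L)/((2*H)) = -4 + (7 + L)*(1/(2*H)) = -4 + (7 + L)/(2*H))
b = -30
w(t) = 30 (w(t) = -1*(-30) = 30)
(v(3, 1)*p)*7 + w(-29) = (((1/2)*(7 + 1 - 8*3)/3)*(13/10))*7 + 30 = (((1/2)*(1/3)*(7 + 1 - 24))*(13/10))*7 + 30 = (((1/2)*(1/3)*(-16))*(13/10))*7 + 30 = -8/3*13/10*7 + 30 = -52/15*7 + 30 = -364/15 + 30 = 86/15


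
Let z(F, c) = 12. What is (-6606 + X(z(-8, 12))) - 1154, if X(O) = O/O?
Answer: -7759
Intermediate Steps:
X(O) = 1
(-6606 + X(z(-8, 12))) - 1154 = (-6606 + 1) - 1154 = -6605 - 1154 = -7759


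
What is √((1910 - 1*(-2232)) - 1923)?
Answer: √2219 ≈ 47.106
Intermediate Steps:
√((1910 - 1*(-2232)) - 1923) = √((1910 + 2232) - 1923) = √(4142 - 1923) = √2219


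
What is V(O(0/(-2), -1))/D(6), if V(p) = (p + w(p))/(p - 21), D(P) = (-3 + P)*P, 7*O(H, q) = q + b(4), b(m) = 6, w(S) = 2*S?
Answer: -5/852 ≈ -0.0058685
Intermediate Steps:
O(H, q) = 6/7 + q/7 (O(H, q) = (q + 6)/7 = (6 + q)/7 = 6/7 + q/7)
D(P) = P*(-3 + P)
V(p) = 3*p/(-21 + p) (V(p) = (p + 2*p)/(p - 21) = (3*p)/(-21 + p) = 3*p/(-21 + p))
V(O(0/(-2), -1))/D(6) = (3*(6/7 + (1/7)*(-1))/(-21 + (6/7 + (1/7)*(-1))))/((6*(-3 + 6))) = (3*(6/7 - 1/7)/(-21 + (6/7 - 1/7)))/((6*3)) = (3*(5/7)/(-21 + 5/7))/18 = (3*(5/7)/(-142/7))*(1/18) = (3*(5/7)*(-7/142))*(1/18) = -15/142*1/18 = -5/852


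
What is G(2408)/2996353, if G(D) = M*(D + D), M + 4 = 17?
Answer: 62608/2996353 ≈ 0.020895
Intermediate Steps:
M = 13 (M = -4 + 17 = 13)
G(D) = 26*D (G(D) = 13*(D + D) = 13*(2*D) = 26*D)
G(2408)/2996353 = (26*2408)/2996353 = 62608*(1/2996353) = 62608/2996353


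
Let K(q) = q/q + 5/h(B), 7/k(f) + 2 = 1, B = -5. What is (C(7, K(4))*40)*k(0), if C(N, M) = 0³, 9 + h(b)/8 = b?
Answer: 0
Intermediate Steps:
h(b) = -72 + 8*b
k(f) = -7 (k(f) = 7/(-2 + 1) = 7/(-1) = 7*(-1) = -7)
K(q) = 107/112 (K(q) = q/q + 5/(-72 + 8*(-5)) = 1 + 5/(-72 - 40) = 1 + 5/(-112) = 1 + 5*(-1/112) = 1 - 5/112 = 107/112)
C(N, M) = 0
(C(7, K(4))*40)*k(0) = (0*40)*(-7) = 0*(-7) = 0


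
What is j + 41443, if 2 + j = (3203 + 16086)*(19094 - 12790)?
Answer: 121639297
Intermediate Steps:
j = 121597854 (j = -2 + (3203 + 16086)*(19094 - 12790) = -2 + 19289*6304 = -2 + 121597856 = 121597854)
j + 41443 = 121597854 + 41443 = 121639297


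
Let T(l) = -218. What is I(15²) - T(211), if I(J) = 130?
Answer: 348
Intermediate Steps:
I(15²) - T(211) = 130 - 1*(-218) = 130 + 218 = 348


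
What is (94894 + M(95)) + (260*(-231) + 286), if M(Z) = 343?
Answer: 35463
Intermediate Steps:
(94894 + M(95)) + (260*(-231) + 286) = (94894 + 343) + (260*(-231) + 286) = 95237 + (-60060 + 286) = 95237 - 59774 = 35463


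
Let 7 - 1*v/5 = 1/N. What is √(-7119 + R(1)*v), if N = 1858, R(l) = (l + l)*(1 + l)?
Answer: 3*I*√669241381/929 ≈ 83.541*I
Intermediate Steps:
R(l) = 2*l*(1 + l) (R(l) = (2*l)*(1 + l) = 2*l*(1 + l))
v = 65025/1858 (v = 35 - 5/1858 = 65025/1858 ≈ 34.997)
√(-7119 + R(1)*v) = √(-7119 + (2*1*(1 + 1))*(65025/1858)) = √(-7119 + (2*1*2)*(65025/1858)) = √(-7119 + 4*(65025/1858)) = √(-7119 + 130050/929) = √(-6483501/929) = 3*I*√669241381/929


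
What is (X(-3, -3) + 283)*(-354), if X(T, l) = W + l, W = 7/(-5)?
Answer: -493122/5 ≈ -98624.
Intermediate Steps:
W = -7/5 (W = 7*(-⅕) = -7/5 ≈ -1.4000)
X(T, l) = -7/5 + l
(X(-3, -3) + 283)*(-354) = ((-7/5 - 3) + 283)*(-354) = (-22/5 + 283)*(-354) = (1393/5)*(-354) = -493122/5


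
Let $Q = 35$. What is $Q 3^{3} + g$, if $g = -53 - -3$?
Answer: $895$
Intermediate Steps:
$g = -50$ ($g = -53 + 3 = -50$)
$Q 3^{3} + g = 35 \cdot 3^{3} - 50 = 35 \cdot 27 - 50 = 945 - 50 = 895$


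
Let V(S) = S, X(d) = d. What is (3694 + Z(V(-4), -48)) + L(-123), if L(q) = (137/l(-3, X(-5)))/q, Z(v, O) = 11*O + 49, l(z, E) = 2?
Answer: 790753/246 ≈ 3214.4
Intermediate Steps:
Z(v, O) = 49 + 11*O
L(q) = 137/(2*q) (L(q) = (137/2)/q = (137*(1/2))/q = 137/(2*q))
(3694 + Z(V(-4), -48)) + L(-123) = (3694 + (49 + 11*(-48))) + (137/2)/(-123) = (3694 + (49 - 528)) + (137/2)*(-1/123) = (3694 - 479) - 137/246 = 3215 - 137/246 = 790753/246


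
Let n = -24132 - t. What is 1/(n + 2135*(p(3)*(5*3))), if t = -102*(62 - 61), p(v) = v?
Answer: 1/72045 ≈ 1.3880e-5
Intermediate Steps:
t = -102 (t = -102*1 = -102)
n = -24030 (n = -24132 - 1*(-102) = -24132 + 102 = -24030)
1/(n + 2135*(p(3)*(5*3))) = 1/(-24030 + 2135*(3*(5*3))) = 1/(-24030 + 2135*(3*15)) = 1/(-24030 + 2135*45) = 1/(-24030 + 96075) = 1/72045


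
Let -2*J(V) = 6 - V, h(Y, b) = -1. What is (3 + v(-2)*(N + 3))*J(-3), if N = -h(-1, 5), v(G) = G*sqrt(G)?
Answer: -27/2 + 36*I*sqrt(2) ≈ -13.5 + 50.912*I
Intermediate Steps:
v(G) = G**(3/2)
N = 1 (N = -1*(-1) = 1)
J(V) = -3 + V/2 (J(V) = -(6 - V)/2 = -3 + V/2)
(3 + v(-2)*(N + 3))*J(-3) = (3 + (-2)**(3/2)*(1 + 3))*(-3 + (1/2)*(-3)) = (3 - 2*I*sqrt(2)*4)*(-3 - 3/2) = (3 - 8*I*sqrt(2))*(-9/2) = -27/2 + 36*I*sqrt(2)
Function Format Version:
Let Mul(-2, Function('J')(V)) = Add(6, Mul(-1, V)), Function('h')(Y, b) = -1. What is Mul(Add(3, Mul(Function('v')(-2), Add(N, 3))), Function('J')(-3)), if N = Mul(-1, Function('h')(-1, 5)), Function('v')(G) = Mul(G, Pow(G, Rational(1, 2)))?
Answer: Add(Rational(-27, 2), Mul(36, I, Pow(2, Rational(1, 2)))) ≈ Add(-13.500, Mul(50.912, I))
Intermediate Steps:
Function('v')(G) = Pow(G, Rational(3, 2))
N = 1 (N = Mul(-1, -1) = 1)
Function('J')(V) = Add(-3, Mul(Rational(1, 2), V)) (Function('J')(V) = Mul(Rational(-1, 2), Add(6, Mul(-1, V))) = Add(-3, Mul(Rational(1, 2), V)))
Mul(Add(3, Mul(Function('v')(-2), Add(N, 3))), Function('J')(-3)) = Mul(Add(3, Mul(Pow(-2, Rational(3, 2)), Add(1, 3))), Add(-3, Mul(Rational(1, 2), -3))) = Mul(Add(3, Mul(Mul(-2, I, Pow(2, Rational(1, 2))), 4)), Add(-3, Rational(-3, 2))) = Mul(Add(3, Mul(-8, I, Pow(2, Rational(1, 2)))), Rational(-9, 2)) = Add(Rational(-27, 2), Mul(36, I, Pow(2, Rational(1, 2))))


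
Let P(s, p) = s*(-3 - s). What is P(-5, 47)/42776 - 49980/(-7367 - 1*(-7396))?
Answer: -1068972385/620252 ≈ -1723.4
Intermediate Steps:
P(-5, 47)/42776 - 49980/(-7367 - 1*(-7396)) = -1*(-5)*(3 - 5)/42776 - 49980/(-7367 - 1*(-7396)) = -1*(-5)*(-2)*(1/42776) - 49980/(-7367 + 7396) = -10*1/42776 - 49980/29 = -5/21388 - 49980*1/29 = -5/21388 - 49980/29 = -1068972385/620252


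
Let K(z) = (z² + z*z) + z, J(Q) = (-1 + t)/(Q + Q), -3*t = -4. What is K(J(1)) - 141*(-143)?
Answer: 181469/9 ≈ 20163.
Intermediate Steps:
t = 4/3 (t = -⅓*(-4) = 4/3 ≈ 1.3333)
J(Q) = 1/(6*Q) (J(Q) = (-1 + 4/3)/(Q + Q) = 1/(3*((2*Q))) = (1/(2*Q))/3 = 1/(6*Q))
K(z) = z + 2*z² (K(z) = (z² + z²) + z = 2*z² + z = z + 2*z²)
K(J(1)) - 141*(-143) = ((⅙)/1)*(1 + 2*((⅙)/1)) - 141*(-143) = ((⅙)*1)*(1 + 2*((⅙)*1)) + 20163 = (1 + 2*(⅙))/6 + 20163 = (1 + ⅓)/6 + 20163 = (⅙)*(4/3) + 20163 = 2/9 + 20163 = 181469/9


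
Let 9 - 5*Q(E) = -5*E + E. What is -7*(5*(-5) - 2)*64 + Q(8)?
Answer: 60521/5 ≈ 12104.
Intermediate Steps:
Q(E) = 9/5 + 4*E/5 (Q(E) = 9/5 - (-5*E + E)/5 = 9/5 - (-4)*E/5 = 9/5 + 4*E/5)
-7*(5*(-5) - 2)*64 + Q(8) = -7*(5*(-5) - 2)*64 + (9/5 + (4/5)*8) = -7*(-25 - 2)*64 + (9/5 + 32/5) = -7*(-27)*64 + 41/5 = 189*64 + 41/5 = 12096 + 41/5 = 60521/5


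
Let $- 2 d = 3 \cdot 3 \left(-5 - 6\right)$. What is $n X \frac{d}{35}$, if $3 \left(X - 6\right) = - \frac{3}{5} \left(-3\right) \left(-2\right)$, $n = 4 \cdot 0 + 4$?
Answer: $\frac{4752}{175} \approx 27.154$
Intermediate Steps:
$n = 4$ ($n = 0 + 4 = 4$)
$d = \frac{99}{2}$ ($d = - \frac{3 \cdot 3 \left(-5 - 6\right)}{2} = - \frac{9 \left(-5 - 6\right)}{2} = - \frac{9 \left(-11\right)}{2} = \left(- \frac{1}{2}\right) \left(-99\right) = \frac{99}{2} \approx 49.5$)
$X = \frac{24}{5}$ ($X = 6 + \frac{- \frac{3}{5} \left(-3\right) \left(-2\right)}{3} = 6 + \frac{\left(-3\right) \frac{1}{5} \left(-3\right) \left(-2\right)}{3} = 6 + \frac{\left(- \frac{3}{5}\right) \left(-3\right) \left(-2\right)}{3} = 6 + \frac{\frac{9}{5} \left(-2\right)}{3} = 6 + \frac{1}{3} \left(- \frac{18}{5}\right) = 6 - \frac{6}{5} = \frac{24}{5} \approx 4.8$)
$n X \frac{d}{35} = 4 \cdot \frac{24}{5} \frac{99}{2 \cdot 35} = \frac{96 \cdot \frac{99}{2} \cdot \frac{1}{35}}{5} = \frac{96}{5} \cdot \frac{99}{70} = \frac{4752}{175}$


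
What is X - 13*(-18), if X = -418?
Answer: -184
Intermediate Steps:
X - 13*(-18) = -418 - 13*(-18) = -418 + 234 = -184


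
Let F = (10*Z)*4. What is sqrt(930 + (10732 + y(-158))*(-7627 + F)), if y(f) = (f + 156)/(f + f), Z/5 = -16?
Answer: I*sqrt(2900679561042)/158 ≈ 10779.0*I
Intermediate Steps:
Z = -80 (Z = 5*(-16) = -80)
y(f) = (156 + f)/(2*f) (y(f) = (156 + f)/((2*f)) = (156 + f)*(1/(2*f)) = (156 + f)/(2*f))
F = -3200 (F = (10*(-80))*4 = -800*4 = -3200)
sqrt(930 + (10732 + y(-158))*(-7627 + F)) = sqrt(930 + (10732 + (1/2)*(156 - 158)/(-158))*(-7627 - 3200)) = sqrt(930 + (10732 + (1/2)*(-1/158)*(-2))*(-10827)) = sqrt(930 + (10732 + 1/158)*(-10827)) = sqrt(930 + (1695657/158)*(-10827)) = sqrt(930 - 18358878339/158) = sqrt(-18358731399/158) = I*sqrt(2900679561042)/158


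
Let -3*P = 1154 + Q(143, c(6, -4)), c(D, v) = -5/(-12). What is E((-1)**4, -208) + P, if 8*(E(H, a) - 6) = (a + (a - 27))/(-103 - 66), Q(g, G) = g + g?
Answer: -640405/1352 ≈ -473.67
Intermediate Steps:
c(D, v) = 5/12 (c(D, v) = -5*(-1/12) = 5/12)
Q(g, G) = 2*g
E(H, a) = 8139/1352 - a/676 (E(H, a) = 6 + ((a + (a - 27))/(-103 - 66))/8 = 6 + ((a + (-27 + a))/(-169))/8 = 6 + ((-27 + 2*a)*(-1/169))/8 = 6 + (27/169 - 2*a/169)/8 = 6 + (27/1352 - a/676) = 8139/1352 - a/676)
P = -480 (P = -(1154 + 2*143)/3 = -(1154 + 286)/3 = -1/3*1440 = -480)
E((-1)**4, -208) + P = (8139/1352 - 1/676*(-208)) - 480 = (8139/1352 + 4/13) - 480 = 8555/1352 - 480 = -640405/1352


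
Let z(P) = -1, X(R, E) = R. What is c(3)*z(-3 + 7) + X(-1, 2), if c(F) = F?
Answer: -4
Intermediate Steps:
c(3)*z(-3 + 7) + X(-1, 2) = 3*(-1) - 1 = -3 - 1 = -4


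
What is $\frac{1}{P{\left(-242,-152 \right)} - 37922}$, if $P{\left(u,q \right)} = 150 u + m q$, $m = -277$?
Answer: $- \frac{1}{32118} \approx -3.1135 \cdot 10^{-5}$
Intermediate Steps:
$P{\left(u,q \right)} = - 277 q + 150 u$ ($P{\left(u,q \right)} = 150 u - 277 q = - 277 q + 150 u$)
$\frac{1}{P{\left(-242,-152 \right)} - 37922} = \frac{1}{\left(\left(-277\right) \left(-152\right) + 150 \left(-242\right)\right) - 37922} = \frac{1}{\left(42104 - 36300\right) - 37922} = \frac{1}{5804 - 37922} = \frac{1}{-32118} = - \frac{1}{32118}$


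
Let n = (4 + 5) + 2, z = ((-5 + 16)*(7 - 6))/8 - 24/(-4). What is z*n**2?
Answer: 7139/8 ≈ 892.38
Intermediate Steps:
z = 59/8 (z = (11*1)*(1/8) - 24*(-1/4) = 11*(1/8) + 6 = 11/8 + 6 = 59/8 ≈ 7.3750)
n = 11 (n = 9 + 2 = 11)
z*n**2 = (59/8)*11**2 = (59/8)*121 = 7139/8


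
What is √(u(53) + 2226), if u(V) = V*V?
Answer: √5035 ≈ 70.958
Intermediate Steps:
u(V) = V²
√(u(53) + 2226) = √(53² + 2226) = √(2809 + 2226) = √5035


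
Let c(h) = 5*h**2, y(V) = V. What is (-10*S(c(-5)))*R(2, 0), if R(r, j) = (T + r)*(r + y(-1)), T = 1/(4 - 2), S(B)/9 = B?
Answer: -28125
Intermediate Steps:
S(B) = 9*B
T = 1/2 ≈ 0.50000
R(r, j) = (1/2 + r)*(-1 + r) (R(r, j) = (1/2 + r)*(r - 1) = (1/2 + r)*(-1 + r))
(-10*S(c(-5)))*R(2, 0) = (-90*5*(-5)**2)*(-1/2 + 2**2 - 1/2*2) = (-90*5*25)*(-1/2 + 4 - 1) = -90*125*(5/2) = -10*1125*(5/2) = -11250*5/2 = -28125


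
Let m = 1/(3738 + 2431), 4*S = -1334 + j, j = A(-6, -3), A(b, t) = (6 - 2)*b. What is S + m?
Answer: -4188749/12338 ≈ -339.50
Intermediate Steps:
A(b, t) = 4*b
j = -24 (j = 4*(-6) = -24)
S = -679/2 (S = (-1334 - 24)/4 = (1/4)*(-1358) = -679/2 ≈ -339.50)
m = 1/6169 ≈ 0.00016210
S + m = -679/2 + 1/6169 = -4188749/12338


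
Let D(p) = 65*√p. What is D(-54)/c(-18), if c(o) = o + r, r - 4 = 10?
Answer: -195*I*√6/4 ≈ -119.41*I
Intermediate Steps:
r = 14 (r = 4 + 10 = 14)
c(o) = 14 + o (c(o) = o + 14 = 14 + o)
D(-54)/c(-18) = (65*√(-54))/(14 - 18) = (65*(3*I*√6))/(-4) = (195*I*√6)*(-¼) = -195*I*√6/4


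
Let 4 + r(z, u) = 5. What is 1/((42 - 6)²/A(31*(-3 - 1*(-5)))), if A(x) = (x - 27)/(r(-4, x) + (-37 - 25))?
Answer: -35/79056 ≈ -0.00044272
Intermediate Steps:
r(z, u) = 1 (r(z, u) = -4 + 5 = 1)
A(x) = 27/61 - x/61 (A(x) = (x - 27)/(1 + (-37 - 25)) = (-27 + x)/(1 - 62) = (-27 + x)/(-61) = (-27 + x)*(-1/61) = 27/61 - x/61)
1/((42 - 6)²/A(31*(-3 - 1*(-5)))) = 1/((42 - 6)²/(27/61 - 31*(-3 - 1*(-5))/61)) = 1/(36²/(27/61 - 31*(-3 + 5)/61)) = 1/(1296/(27/61 - 31*2/61)) = 1/(1296/(27/61 - 1/61*62)) = 1/(1296/(27/61 - 62/61)) = 1/(1296/(-35/61)) = 1/(1296*(-61/35)) = 1/(-79056/35) = -35/79056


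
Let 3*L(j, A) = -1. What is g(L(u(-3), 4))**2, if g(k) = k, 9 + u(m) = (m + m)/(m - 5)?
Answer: 1/9 ≈ 0.11111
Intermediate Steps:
u(m) = -9 + 2*m/(-5 + m) (u(m) = -9 + (m + m)/(m - 5) = -9 + (2*m)/(-5 + m) = -9 + 2*m/(-5 + m))
L(j, A) = -1/3 (L(j, A) = (1/3)*(-1) = -1/3)
g(L(u(-3), 4))**2 = (-1/3)**2 = 1/9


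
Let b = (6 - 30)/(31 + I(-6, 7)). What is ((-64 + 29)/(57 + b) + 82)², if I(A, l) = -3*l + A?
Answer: 17197609/2601 ≈ 6611.9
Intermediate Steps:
I(A, l) = A - 3*l
b = -6 (b = (6 - 30)/(31 + (-6 - 3*7)) = -24/(31 + (-6 - 21)) = -24/(31 - 27) = -24/4 = -24*¼ = -6)
((-64 + 29)/(57 + b) + 82)² = ((-64 + 29)/(57 - 6) + 82)² = (-35/51 + 82)² = (4147/51)² = 17197609/2601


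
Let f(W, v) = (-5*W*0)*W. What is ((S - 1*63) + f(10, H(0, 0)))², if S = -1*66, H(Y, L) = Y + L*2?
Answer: 16641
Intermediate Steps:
H(Y, L) = Y + 2*L
S = -66
f(W, v) = 0 (f(W, v) = 0*W = 0)
((S - 1*63) + f(10, H(0, 0)))² = ((-66 - 1*63) + 0)² = ((-66 - 63) + 0)² = (-129 + 0)² = (-129)² = 16641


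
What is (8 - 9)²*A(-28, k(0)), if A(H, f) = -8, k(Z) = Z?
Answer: -8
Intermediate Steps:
(8 - 9)²*A(-28, k(0)) = (8 - 9)²*(-8) = (-1)²*(-8) = 1*(-8) = -8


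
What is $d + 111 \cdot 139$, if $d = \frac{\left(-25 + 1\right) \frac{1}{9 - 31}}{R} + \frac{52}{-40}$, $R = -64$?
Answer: $\frac{13576361}{880} \approx 15428.0$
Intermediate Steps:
$d = - \frac{1159}{880}$ ($d = \frac{\left(-25 + 1\right) \frac{1}{9 - 31}}{-64} + \frac{52}{-40} = - \frac{24}{-22} \left(- \frac{1}{64}\right) + 52 \left(- \frac{1}{40}\right) = \left(-24\right) \left(- \frac{1}{22}\right) \left(- \frac{1}{64}\right) - \frac{13}{10} = \frac{12}{11} \left(- \frac{1}{64}\right) - \frac{13}{10} = - \frac{3}{176} - \frac{13}{10} = - \frac{1159}{880} \approx -1.317$)
$d + 111 \cdot 139 = - \frac{1159}{880} + 111 \cdot 139 = - \frac{1159}{880} + 15429 = \frac{13576361}{880}$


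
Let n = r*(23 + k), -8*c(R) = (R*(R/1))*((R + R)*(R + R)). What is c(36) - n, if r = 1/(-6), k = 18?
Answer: -5038807/6 ≈ -8.3980e+5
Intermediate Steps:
r = -⅙ ≈ -0.16667
c(R) = -R⁴/2 (c(R) = -R*(R/1)*(R + R)*(R + R)/8 = -R*(R*1)*(2*R)*(2*R)/8 = -R*R*4*R²/8 = -R²*4*R²/8 = -R⁴/2)
n = -41/6 (n = -(23 + 18)/6 = -⅙*41 = -41/6 ≈ -6.8333)
c(36) - n = -½*36⁴ - 1*(-41/6) = -½*1679616 + 41/6 = -839808 + 41/6 = -5038807/6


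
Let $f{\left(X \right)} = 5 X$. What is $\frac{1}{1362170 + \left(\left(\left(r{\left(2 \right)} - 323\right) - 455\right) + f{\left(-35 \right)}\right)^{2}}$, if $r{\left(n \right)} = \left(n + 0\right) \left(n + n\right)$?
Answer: $\frac{1}{2255195} \approx 4.4342 \cdot 10^{-7}$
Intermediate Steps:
$r{\left(n \right)} = 2 n^{2}$ ($r{\left(n \right)} = n 2 n = 2 n^{2}$)
$\frac{1}{1362170 + \left(\left(\left(r{\left(2 \right)} - 323\right) - 455\right) + f{\left(-35 \right)}\right)^{2}} = \frac{1}{1362170 + \left(\left(\left(2 \cdot 2^{2} - 323\right) - 455\right) + 5 \left(-35\right)\right)^{2}} = \frac{1}{1362170 + \left(\left(\left(2 \cdot 4 - 323\right) - 455\right) - 175\right)^{2}} = \frac{1}{1362170 + \left(\left(\left(8 - 323\right) - 455\right) - 175\right)^{2}} = \frac{1}{1362170 + \left(\left(-315 - 455\right) - 175\right)^{2}} = \frac{1}{1362170 + \left(-770 - 175\right)^{2}} = \frac{1}{1362170 + \left(-945\right)^{2}} = \frac{1}{1362170 + 893025} = \frac{1}{2255195}$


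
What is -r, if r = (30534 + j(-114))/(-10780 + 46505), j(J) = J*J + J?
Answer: -43416/35725 ≈ -1.2153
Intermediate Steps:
j(J) = J + J² (j(J) = J² + J = J + J²)
r = 43416/35725 (r = (30534 - 114*(1 - 114))/(-10780 + 46505) = (30534 - 114*(-113))/35725 = (30534 + 12882)*(1/35725) = 43416*(1/35725) = 43416/35725 ≈ 1.2153)
-r = -1*43416/35725 = -43416/35725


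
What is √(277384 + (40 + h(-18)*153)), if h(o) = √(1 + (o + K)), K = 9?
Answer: √(277424 + 306*I*√2) ≈ 526.71 + 0.411*I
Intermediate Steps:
h(o) = √(10 + o) (h(o) = √(1 + (o + 9)) = √(1 + (9 + o)) = √(10 + o))
√(277384 + (40 + h(-18)*153)) = √(277384 + (40 + √(10 - 18)*153)) = √(277384 + (40 + √(-8)*153)) = √(277384 + (40 + (2*I*√2)*153)) = √(277384 + (40 + 306*I*√2)) = √(277424 + 306*I*√2)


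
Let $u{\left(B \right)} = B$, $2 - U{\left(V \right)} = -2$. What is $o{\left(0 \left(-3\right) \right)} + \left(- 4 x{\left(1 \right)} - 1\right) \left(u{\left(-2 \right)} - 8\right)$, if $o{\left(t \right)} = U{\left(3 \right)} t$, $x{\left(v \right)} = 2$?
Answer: $90$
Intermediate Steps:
$U{\left(V \right)} = 4$ ($U{\left(V \right)} = 2 - -2 = 2 + 2 = 4$)
$o{\left(t \right)} = 4 t$
$o{\left(0 \left(-3\right) \right)} + \left(- 4 x{\left(1 \right)} - 1\right) \left(u{\left(-2 \right)} - 8\right) = 4 \cdot 0 \left(-3\right) + \left(\left(-4\right) 2 - 1\right) \left(-2 - 8\right) = 4 \cdot 0 + \left(-8 - 1\right) \left(-10\right) = 0 - -90 = 0 + 90 = 90$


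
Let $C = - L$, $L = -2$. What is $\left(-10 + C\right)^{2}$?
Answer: $64$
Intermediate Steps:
$C = 2$ ($C = \left(-1\right) \left(-2\right) = 2$)
$\left(-10 + C\right)^{2} = \left(-10 + 2\right)^{2} = \left(-8\right)^{2} = 64$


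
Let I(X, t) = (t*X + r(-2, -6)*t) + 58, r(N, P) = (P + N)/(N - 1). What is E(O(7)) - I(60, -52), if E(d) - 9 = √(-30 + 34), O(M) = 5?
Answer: 9635/3 ≈ 3211.7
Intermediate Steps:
r(N, P) = (N + P)/(-1 + N)
E(d) = 11 (E(d) = 9 + √(-30 + 34) = 9 + √4 = 9 + 2 = 11)
I(X, t) = 58 + 8*t/3 + X*t (I(X, t) = (t*X + ((-2 - 6)/(-1 - 2))*t) + 58 = (X*t + (-8/(-3))*t) + 58 = (X*t + (-⅓*(-8))*t) + 58 = (X*t + 8*t/3) + 58 = (8*t/3 + X*t) + 58 = 58 + 8*t/3 + X*t)
E(O(7)) - I(60, -52) = 11 - (58 + (8/3)*(-52) + 60*(-52)) = 11 - (58 - 416/3 - 3120) = 11 - 1*(-9602/3) = 11 + 9602/3 = 9635/3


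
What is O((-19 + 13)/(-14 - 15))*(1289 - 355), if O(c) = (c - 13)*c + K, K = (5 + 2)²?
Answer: 36410122/841 ≈ 43294.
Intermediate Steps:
K = 49 (K = 7² = 49)
O(c) = 49 + c*(-13 + c) (O(c) = (c - 13)*c + 49 = (-13 + c)*c + 49 = c*(-13 + c) + 49 = 49 + c*(-13 + c))
O((-19 + 13)/(-14 - 15))*(1289 - 355) = (49 + ((-19 + 13)/(-14 - 15))² - 13*(-19 + 13)/(-14 - 15))*(1289 - 355) = (49 + (-6/(-29))² - (-78)/(-29))*934 = (49 + (-6*(-1/29))² - (-78)*(-1)/29)*934 = (49 + (6/29)² - 13*6/29)*934 = (49 + 36/841 - 78/29)*934 = (38983/841)*934 = 36410122/841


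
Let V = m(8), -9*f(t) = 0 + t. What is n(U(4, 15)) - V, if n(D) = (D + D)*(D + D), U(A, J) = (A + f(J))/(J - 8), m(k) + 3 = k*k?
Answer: -545/9 ≈ -60.556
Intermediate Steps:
f(t) = -t/9 (f(t) = -(0 + t)/9 = -t/9)
m(k) = -3 + k² (m(k) = -3 + k*k = -3 + k²)
V = 61 (V = -3 + 8² = -3 + 64 = 61)
U(A, J) = (A - J/9)/(-8 + J) (U(A, J) = (A - J/9)/(J - 8) = (A - J/9)/(-8 + J))
n(D) = 4*D² (n(D) = (2*D)*(2*D) = 4*D²)
n(U(4, 15)) - V = 4*((4 - ⅑*15)/(-8 + 15))² - 1*61 = 4*((4 - 5/3)/7)² - 61 = 4*((⅐)*(7/3))² - 61 = 4*(⅓)² - 61 = 4*(⅑) - 61 = 4/9 - 61 = -545/9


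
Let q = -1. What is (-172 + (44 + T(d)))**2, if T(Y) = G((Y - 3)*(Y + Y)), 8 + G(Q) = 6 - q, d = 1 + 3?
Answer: 16641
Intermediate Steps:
d = 4
G(Q) = -1 (G(Q) = -8 + (6 - 1*(-1)) = -8 + (6 + 1) = -8 + 7 = -1)
T(Y) = -1
(-172 + (44 + T(d)))**2 = (-172 + (44 - 1))**2 = (-172 + 43)**2 = (-129)**2 = 16641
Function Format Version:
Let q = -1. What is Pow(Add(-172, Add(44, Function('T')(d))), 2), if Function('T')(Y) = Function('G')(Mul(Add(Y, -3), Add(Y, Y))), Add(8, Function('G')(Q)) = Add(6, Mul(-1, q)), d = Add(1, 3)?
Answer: 16641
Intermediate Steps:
d = 4
Function('G')(Q) = -1 (Function('G')(Q) = Add(-8, Add(6, Mul(-1, -1))) = Add(-8, Add(6, 1)) = Add(-8, 7) = -1)
Function('T')(Y) = -1
Pow(Add(-172, Add(44, Function('T')(d))), 2) = Pow(Add(-172, Add(44, -1)), 2) = Pow(Add(-172, 43), 2) = Pow(-129, 2) = 16641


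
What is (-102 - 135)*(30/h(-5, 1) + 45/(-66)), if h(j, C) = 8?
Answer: -31995/44 ≈ -727.16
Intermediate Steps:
(-102 - 135)*(30/h(-5, 1) + 45/(-66)) = (-102 - 135)*(30/8 + 45/(-66)) = -237*(30*(1/8) + 45*(-1/66)) = -237*(15/4 - 15/22) = -237*135/44 = -31995/44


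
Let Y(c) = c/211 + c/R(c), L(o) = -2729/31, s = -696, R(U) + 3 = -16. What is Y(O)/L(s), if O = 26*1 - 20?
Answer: 35712/10940561 ≈ 0.0032642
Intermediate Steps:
R(U) = -19 (R(U) = -3 - 16 = -19)
L(o) = -2729/31 (L(o) = -2729*1/31 = -2729/31)
O = 6 (O = 26 - 20 = 6)
Y(c) = -192*c/4009 (Y(c) = c/211 + c/(-19) = c*(1/211) + c*(-1/19) = c/211 - c/19 = -192*c/4009)
Y(O)/L(s) = (-192/4009*6)/(-2729/31) = -1152/4009*(-31/2729) = 35712/10940561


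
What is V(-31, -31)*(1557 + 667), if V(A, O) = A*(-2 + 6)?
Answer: -275776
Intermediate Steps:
V(A, O) = 4*A (V(A, O) = A*4 = 4*A)
V(-31, -31)*(1557 + 667) = (4*(-31))*(1557 + 667) = -124*2224 = -275776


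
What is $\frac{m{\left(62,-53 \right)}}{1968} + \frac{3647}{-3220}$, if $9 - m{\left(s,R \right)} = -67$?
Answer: $- \frac{30949}{28290} \approx -1.094$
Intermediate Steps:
$m{\left(s,R \right)} = 76$ ($m{\left(s,R \right)} = 9 - -67 = 9 + 67 = 76$)
$\frac{m{\left(62,-53 \right)}}{1968} + \frac{3647}{-3220} = \frac{76}{1968} + \frac{3647}{-3220} = 76 \cdot \frac{1}{1968} + 3647 \left(- \frac{1}{3220}\right) = \frac{19}{492} - \frac{521}{460} = - \frac{30949}{28290}$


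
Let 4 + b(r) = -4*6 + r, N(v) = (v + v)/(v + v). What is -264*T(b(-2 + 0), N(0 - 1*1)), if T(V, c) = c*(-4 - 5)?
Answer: 2376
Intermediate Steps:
N(v) = 1 (N(v) = (2*v)/((2*v)) = (2*v)*(1/(2*v)) = 1)
b(r) = -28 + r (b(r) = -4 + (-4*6 + r) = -4 + (-24 + r) = -28 + r)
T(V, c) = -9*c (T(V, c) = c*(-9) = -9*c)
-264*T(b(-2 + 0), N(0 - 1*1)) = -(-2376) = -264*(-9) = 2376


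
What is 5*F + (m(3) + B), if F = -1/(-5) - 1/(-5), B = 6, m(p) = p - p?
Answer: 8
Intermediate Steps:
m(p) = 0
F = 2/5 (F = -1*(-1/5) - 1*(-1/5) = 1/5 + 1/5 = 2/5 ≈ 0.40000)
5*F + (m(3) + B) = 5*(2/5) + (0 + 6) = 2 + 6 = 8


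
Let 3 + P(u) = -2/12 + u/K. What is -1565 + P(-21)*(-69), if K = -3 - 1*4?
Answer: -3107/2 ≈ -1553.5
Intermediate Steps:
K = -7 (K = -3 - 4 = -7)
P(u) = -19/6 - u/7 (P(u) = -3 + (-2/12 + u/(-7)) = -3 + (-2*1/12 + u*(-⅐)) = -3 + (-⅙ - u/7) = -19/6 - u/7)
-1565 + P(-21)*(-69) = -1565 + (-19/6 - ⅐*(-21))*(-69) = -1565 + (-19/6 + 3)*(-69) = -1565 - ⅙*(-69) = -1565 + 23/2 = -3107/2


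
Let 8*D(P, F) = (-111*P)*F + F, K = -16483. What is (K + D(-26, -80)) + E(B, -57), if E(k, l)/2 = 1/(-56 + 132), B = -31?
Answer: -1723413/38 ≈ -45353.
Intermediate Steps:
E(k, l) = 1/38 (E(k, l) = 2/(-56 + 132) = 2/76 = 2*(1/76) = 1/38)
D(P, F) = F/8 - 111*F*P/8 (D(P, F) = ((-111*P)*F + F)/8 = (-111*F*P + F)/8 = (F - 111*F*P)/8 = F/8 - 111*F*P/8)
(K + D(-26, -80)) + E(B, -57) = (-16483 + (⅛)*(-80)*(1 - 111*(-26))) + 1/38 = (-16483 + (⅛)*(-80)*(1 + 2886)) + 1/38 = (-16483 + (⅛)*(-80)*2887) + 1/38 = (-16483 - 28870) + 1/38 = -45353 + 1/38 = -1723413/38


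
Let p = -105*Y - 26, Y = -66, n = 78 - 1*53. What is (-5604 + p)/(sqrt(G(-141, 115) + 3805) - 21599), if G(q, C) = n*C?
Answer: -28078700/466510121 - 2600*sqrt(1670)/466510121 ≈ -0.060417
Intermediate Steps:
n = 25 (n = 78 - 53 = 25)
p = 6904 (p = -105*(-66) - 26 = 6930 - 26 = 6904)
G(q, C) = 25*C
(-5604 + p)/(sqrt(G(-141, 115) + 3805) - 21599) = (-5604 + 6904)/(sqrt(25*115 + 3805) - 21599) = 1300/(sqrt(2875 + 3805) - 21599) = 1300/(sqrt(6680) - 21599) = 1300/(2*sqrt(1670) - 21599) = 1300/(-21599 + 2*sqrt(1670))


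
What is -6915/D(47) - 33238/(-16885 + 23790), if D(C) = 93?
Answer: -16946403/214055 ≈ -79.168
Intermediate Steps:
-6915/D(47) - 33238/(-16885 + 23790) = -6915/93 - 33238/(-16885 + 23790) = -6915*1/93 - 33238/6905 = -2305/31 - 33238*1/6905 = -2305/31 - 33238/6905 = -16946403/214055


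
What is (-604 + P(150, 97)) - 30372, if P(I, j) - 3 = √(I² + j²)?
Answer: -30973 + √31909 ≈ -30794.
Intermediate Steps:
P(I, j) = 3 + √(I² + j²)
(-604 + P(150, 97)) - 30372 = (-604 + (3 + √(150² + 97²))) - 30372 = (-604 + (3 + √(22500 + 9409))) - 30372 = (-604 + (3 + √31909)) - 30372 = (-601 + √31909) - 30372 = -30973 + √31909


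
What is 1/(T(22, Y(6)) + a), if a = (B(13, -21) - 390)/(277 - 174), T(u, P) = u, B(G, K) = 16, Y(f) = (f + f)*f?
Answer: 103/1892 ≈ 0.054440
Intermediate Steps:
Y(f) = 2*f² (Y(f) = (2*f)*f = 2*f²)
a = -374/103 (a = (16 - 390)/(277 - 174) = -374/103 ≈ -3.6311)
1/(T(22, Y(6)) + a) = 1/(22 - 374/103) = 1/(1892/103) = 103/1892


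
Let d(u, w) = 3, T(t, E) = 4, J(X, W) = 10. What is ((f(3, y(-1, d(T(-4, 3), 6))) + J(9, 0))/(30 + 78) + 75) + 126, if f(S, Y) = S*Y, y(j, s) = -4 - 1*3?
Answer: 21697/108 ≈ 200.90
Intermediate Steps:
y(j, s) = -7 (y(j, s) = -4 - 3 = -7)
((f(3, y(-1, d(T(-4, 3), 6))) + J(9, 0))/(30 + 78) + 75) + 126 = ((3*(-7) + 10)/(30 + 78) + 75) + 126 = ((-21 + 10)/108 + 75) + 126 = (-11*1/108 + 75) + 126 = (-11/108 + 75) + 126 = 8089/108 + 126 = 21697/108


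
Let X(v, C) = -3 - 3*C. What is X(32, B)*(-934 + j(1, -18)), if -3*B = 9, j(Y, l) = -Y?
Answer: -5610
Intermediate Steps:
B = -3 (B = -1/3*9 = -3)
X(32, B)*(-934 + j(1, -18)) = (-3 - 3*(-3))*(-934 - 1*1) = (-3 + 9)*(-934 - 1) = 6*(-935) = -5610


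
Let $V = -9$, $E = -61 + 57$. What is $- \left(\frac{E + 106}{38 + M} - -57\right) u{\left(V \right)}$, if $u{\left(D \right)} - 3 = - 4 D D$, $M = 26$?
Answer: $\frac{601875}{32} \approx 18809.0$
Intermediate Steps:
$E = -4$
$u{\left(D \right)} = 3 - 4 D^{2}$ ($u{\left(D \right)} = 3 - 4 D D = 3 - 4 D^{2}$)
$- \left(\frac{E + 106}{38 + M} - -57\right) u{\left(V \right)} = - \left(\frac{-4 + 106}{38 + 26} - -57\right) \left(3 - 4 \left(-9\right)^{2}\right) = - \left(\frac{102}{64} + 57\right) \left(3 - 324\right) = - \left(102 \cdot \frac{1}{64} + 57\right) \left(3 - 324\right) = - \left(\frac{51}{32} + 57\right) \left(-321\right) = - \frac{1875 \left(-321\right)}{32} = \left(-1\right) \left(- \frac{601875}{32}\right) = \frac{601875}{32}$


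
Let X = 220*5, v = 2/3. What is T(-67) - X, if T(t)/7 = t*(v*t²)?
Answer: -4213982/3 ≈ -1.4047e+6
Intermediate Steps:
v = ⅔ (v = 2*(⅓) = ⅔ ≈ 0.66667)
T(t) = 14*t³/3 (T(t) = 7*(t*(2*t²/3)) = 7*(2*t³/3) = 14*t³/3)
X = 1100
T(-67) - X = (14/3)*(-67)³ - 1*1100 = (14/3)*(-300763) - 1100 = -4210682/3 - 1100 = -4213982/3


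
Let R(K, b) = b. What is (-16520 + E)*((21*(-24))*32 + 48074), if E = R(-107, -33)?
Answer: -528802138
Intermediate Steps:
E = -33
(-16520 + E)*((21*(-24))*32 + 48074) = (-16520 - 33)*((21*(-24))*32 + 48074) = -16553*(-504*32 + 48074) = -16553*(-16128 + 48074) = -16553*31946 = -528802138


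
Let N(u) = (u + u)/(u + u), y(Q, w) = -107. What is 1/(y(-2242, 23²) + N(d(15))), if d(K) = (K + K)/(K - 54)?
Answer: -1/106 ≈ -0.0094340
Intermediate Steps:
d(K) = 2*K/(-54 + K) (d(K) = (2*K)/(-54 + K) = 2*K/(-54 + K))
N(u) = 1 (N(u) = (2*u)/((2*u)) = (2*u)*(1/(2*u)) = 1)
1/(y(-2242, 23²) + N(d(15))) = 1/(-107 + 1) = 1/(-106) = -1/106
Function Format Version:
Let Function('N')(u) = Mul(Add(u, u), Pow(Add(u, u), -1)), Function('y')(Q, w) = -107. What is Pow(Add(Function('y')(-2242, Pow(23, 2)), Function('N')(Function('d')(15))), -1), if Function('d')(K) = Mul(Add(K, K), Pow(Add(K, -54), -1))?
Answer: Rational(-1, 106) ≈ -0.0094340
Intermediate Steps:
Function('d')(K) = Mul(2, K, Pow(Add(-54, K), -1)) (Function('d')(K) = Mul(Mul(2, K), Pow(Add(-54, K), -1)) = Mul(2, K, Pow(Add(-54, K), -1)))
Function('N')(u) = 1 (Function('N')(u) = Mul(Mul(2, u), Pow(Mul(2, u), -1)) = Mul(Mul(2, u), Mul(Rational(1, 2), Pow(u, -1))) = 1)
Pow(Add(Function('y')(-2242, Pow(23, 2)), Function('N')(Function('d')(15))), -1) = Pow(Add(-107, 1), -1) = Pow(-106, -1) = Rational(-1, 106)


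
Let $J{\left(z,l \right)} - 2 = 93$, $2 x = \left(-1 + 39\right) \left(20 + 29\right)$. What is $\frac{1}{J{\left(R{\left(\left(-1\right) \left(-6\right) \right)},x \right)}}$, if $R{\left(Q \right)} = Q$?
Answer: $\frac{1}{95} \approx 0.010526$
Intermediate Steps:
$x = 931$ ($x = \frac{\left(-1 + 39\right) \left(20 + 29\right)}{2} = \frac{38 \cdot 49}{2} = \frac{1}{2} \cdot 1862 = 931$)
$J{\left(z,l \right)} = 95$ ($J{\left(z,l \right)} = 2 + 93 = 95$)
$\frac{1}{J{\left(R{\left(\left(-1\right) \left(-6\right) \right)},x \right)}} = \frac{1}{95}$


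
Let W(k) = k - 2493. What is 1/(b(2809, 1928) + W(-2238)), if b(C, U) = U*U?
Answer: 1/3712453 ≈ 2.6936e-7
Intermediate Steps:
W(k) = -2493 + k
b(C, U) = U²
1/(b(2809, 1928) + W(-2238)) = 1/(1928² + (-2493 - 2238)) = 1/(3717184 - 4731) = 1/3712453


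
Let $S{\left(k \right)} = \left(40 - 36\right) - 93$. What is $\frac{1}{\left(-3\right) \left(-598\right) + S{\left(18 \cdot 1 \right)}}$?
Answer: $\frac{1}{1705} \approx 0.00058651$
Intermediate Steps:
$S{\left(k \right)} = -89$ ($S{\left(k \right)} = 4 - 93 = -89$)
$\frac{1}{\left(-3\right) \left(-598\right) + S{\left(18 \cdot 1 \right)}} = \frac{1}{\left(-3\right) \left(-598\right) - 89} = \frac{1}{1794 - 89} = \frac{1}{1705}$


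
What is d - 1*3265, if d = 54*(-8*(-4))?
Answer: -1537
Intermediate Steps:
d = 1728 (d = 54*32 = 1728)
d - 1*3265 = 1728 - 1*3265 = 1728 - 3265 = -1537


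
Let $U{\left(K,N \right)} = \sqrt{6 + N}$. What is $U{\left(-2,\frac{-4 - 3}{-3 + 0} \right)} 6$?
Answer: $10 \sqrt{3} \approx 17.32$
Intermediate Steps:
$U{\left(-2,\frac{-4 - 3}{-3 + 0} \right)} 6 = \sqrt{6 + \frac{-4 - 3}{-3 + 0}} \cdot 6 = \sqrt{6 - \frac{7}{-3}} \cdot 6 = \sqrt{6 - - \frac{7}{3}} \cdot 6 = \sqrt{6 + \frac{7}{3}} \cdot 6 = \sqrt{\frac{25}{3}} \cdot 6 = \frac{5 \sqrt{3}}{3} \cdot 6 = 10 \sqrt{3}$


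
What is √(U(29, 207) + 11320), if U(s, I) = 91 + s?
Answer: 4*√715 ≈ 106.96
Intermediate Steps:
√(U(29, 207) + 11320) = √((91 + 29) + 11320) = √(120 + 11320) = √11440 = 4*√715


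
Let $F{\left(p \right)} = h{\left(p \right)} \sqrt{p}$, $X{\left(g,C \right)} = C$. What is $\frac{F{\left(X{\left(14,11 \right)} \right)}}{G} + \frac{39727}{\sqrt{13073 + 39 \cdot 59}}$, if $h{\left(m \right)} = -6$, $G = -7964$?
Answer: $\frac{3 \sqrt{11}}{3982} + \frac{39727 \sqrt{15374}}{15374} \approx 320.4$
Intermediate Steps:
$F{\left(p \right)} = - 6 \sqrt{p}$
$\frac{F{\left(X{\left(14,11 \right)} \right)}}{G} + \frac{39727}{\sqrt{13073 + 39 \cdot 59}} = \frac{\left(-6\right) \sqrt{11}}{-7964} + \frac{39727}{\sqrt{13073 + 39 \cdot 59}} = - 6 \sqrt{11} \left(- \frac{1}{7964}\right) + \frac{39727}{\sqrt{13073 + 2301}} = \frac{3 \sqrt{11}}{3982} + \frac{39727}{\sqrt{15374}} = \frac{3 \sqrt{11}}{3982} + 39727 \frac{\sqrt{15374}}{15374} = \frac{3 \sqrt{11}}{3982} + \frac{39727 \sqrt{15374}}{15374}$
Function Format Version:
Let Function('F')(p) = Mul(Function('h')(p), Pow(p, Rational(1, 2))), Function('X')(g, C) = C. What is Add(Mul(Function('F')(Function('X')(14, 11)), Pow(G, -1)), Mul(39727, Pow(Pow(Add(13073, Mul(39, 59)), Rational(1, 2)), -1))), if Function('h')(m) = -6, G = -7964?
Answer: Add(Mul(Rational(3, 3982), Pow(11, Rational(1, 2))), Mul(Rational(39727, 15374), Pow(15374, Rational(1, 2)))) ≈ 320.40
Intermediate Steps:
Function('F')(p) = Mul(-6, Pow(p, Rational(1, 2)))
Add(Mul(Function('F')(Function('X')(14, 11)), Pow(G, -1)), Mul(39727, Pow(Pow(Add(13073, Mul(39, 59)), Rational(1, 2)), -1))) = Add(Mul(Mul(-6, Pow(11, Rational(1, 2))), Pow(-7964, -1)), Mul(39727, Pow(Pow(Add(13073, Mul(39, 59)), Rational(1, 2)), -1))) = Add(Mul(Mul(-6, Pow(11, Rational(1, 2))), Rational(-1, 7964)), Mul(39727, Pow(Pow(Add(13073, 2301), Rational(1, 2)), -1))) = Add(Mul(Rational(3, 3982), Pow(11, Rational(1, 2))), Mul(39727, Pow(Pow(15374, Rational(1, 2)), -1))) = Add(Mul(Rational(3, 3982), Pow(11, Rational(1, 2))), Mul(39727, Mul(Rational(1, 15374), Pow(15374, Rational(1, 2))))) = Add(Mul(Rational(3, 3982), Pow(11, Rational(1, 2))), Mul(Rational(39727, 15374), Pow(15374, Rational(1, 2))))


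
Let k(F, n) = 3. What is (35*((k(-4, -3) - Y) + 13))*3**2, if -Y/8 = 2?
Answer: 10080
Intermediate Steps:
Y = -16 (Y = -8*2 = -16)
(35*((k(-4, -3) - Y) + 13))*3**2 = (35*((3 - 1*(-16)) + 13))*3**2 = (35*((3 + 16) + 13))*9 = (35*(19 + 13))*9 = (35*32)*9 = 1120*9 = 10080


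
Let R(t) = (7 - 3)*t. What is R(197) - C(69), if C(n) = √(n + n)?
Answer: 788 - √138 ≈ 776.25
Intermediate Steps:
C(n) = √2*√n (C(n) = √(2*n) = √2*√n)
R(t) = 4*t
R(197) - C(69) = 4*197 - √2*√69 = 788 - √138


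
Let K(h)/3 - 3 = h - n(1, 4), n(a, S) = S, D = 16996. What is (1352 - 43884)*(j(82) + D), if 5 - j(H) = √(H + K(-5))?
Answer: -722746276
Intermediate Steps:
K(h) = -3 + 3*h (K(h) = 9 + 3*(h - 1*4) = 9 + 3*(h - 4) = 9 + 3*(-4 + h) = 9 + (-12 + 3*h) = -3 + 3*h)
j(H) = 5 - √(-18 + H) (j(H) = 5 - √(H + (-3 + 3*(-5))) = 5 - √(H + (-3 - 15)) = 5 - √(H - 18) = 5 - √(-18 + H))
(1352 - 43884)*(j(82) + D) = (1352 - 43884)*((5 - √(-18 + 82)) + 16996) = -42532*((5 - √64) + 16996) = -42532*((5 - 1*8) + 16996) = -42532*((5 - 8) + 16996) = -42532*(-3 + 16996) = -42532*16993 = -722746276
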